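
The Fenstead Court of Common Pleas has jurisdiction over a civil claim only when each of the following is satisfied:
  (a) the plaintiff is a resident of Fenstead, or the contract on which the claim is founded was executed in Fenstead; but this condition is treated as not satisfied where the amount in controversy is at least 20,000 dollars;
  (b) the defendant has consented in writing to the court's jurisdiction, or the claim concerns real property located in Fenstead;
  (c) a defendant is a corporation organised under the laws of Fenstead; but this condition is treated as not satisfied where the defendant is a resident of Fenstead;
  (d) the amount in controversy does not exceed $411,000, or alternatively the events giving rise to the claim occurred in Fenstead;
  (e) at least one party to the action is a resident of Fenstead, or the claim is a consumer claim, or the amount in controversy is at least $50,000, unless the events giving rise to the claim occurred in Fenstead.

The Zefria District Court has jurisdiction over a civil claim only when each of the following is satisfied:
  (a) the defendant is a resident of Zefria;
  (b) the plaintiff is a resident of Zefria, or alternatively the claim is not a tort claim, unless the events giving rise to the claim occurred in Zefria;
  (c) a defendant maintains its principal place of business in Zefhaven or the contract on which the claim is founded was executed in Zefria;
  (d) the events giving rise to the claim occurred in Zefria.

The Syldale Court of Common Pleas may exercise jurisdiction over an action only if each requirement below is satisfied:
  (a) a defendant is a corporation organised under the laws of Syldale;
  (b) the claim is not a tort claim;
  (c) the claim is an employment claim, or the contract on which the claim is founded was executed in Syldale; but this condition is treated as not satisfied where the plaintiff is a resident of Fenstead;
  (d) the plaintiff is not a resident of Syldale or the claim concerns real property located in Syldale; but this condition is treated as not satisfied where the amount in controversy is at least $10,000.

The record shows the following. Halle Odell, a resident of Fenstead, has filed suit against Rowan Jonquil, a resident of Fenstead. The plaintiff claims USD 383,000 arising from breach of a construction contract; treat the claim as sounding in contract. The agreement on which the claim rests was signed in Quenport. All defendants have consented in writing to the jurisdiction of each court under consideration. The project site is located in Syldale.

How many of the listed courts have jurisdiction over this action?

The Fenstead Court of Common Pleas:
  (a) The plaintiff resides in Fenstead, so this disjunct is met. However, the amount in controversy is $383,000, which meets the $20,000 floor, which falls within the stated exception and so defeats the condition. Not satisfied.
  (b) Every defendant has filed written consent, so this disjunct is met. Condition met.
  (c) No defendant is a corporation. Fails.
  (d) The amount in controversy is $383,000, within the 411,000 dollars ceiling — that alternative is enough. Condition met.
  (e) Halle Odell resides in Fenstead, so one alternative holds. Condition met.
  → At least one condition fails; no jurisdiction.
The Zefria District Court:
  (a) The defendant resides in Fenstead, not Zefria. Condition not met.
  (b) The claim is a contract claim, not a tort claim, so this disjunct is met. Met.
  (c) No defendant is a corporation; the contract was executed in Quenport, not Zefria — none of the alternatives is met. Not met.
  (d) The operative events occurred in Syldale, not Zefria. Condition not met.
  → No jurisdiction.
The Syldale Court of Common Pleas:
  (a) No defendant is a corporation. Condition not met.
  (b) The claim is a contract claim, not a tort claim. Condition met.
  (c) The claim is a contract claim, not an employment claim; the contract was executed in Quenport, not Syldale — every alternative fails. Condition not met.
  (d) The plaintiff resides in Fenstead, which is not Syldale, so this disjunct is met. However, the amount in controversy is 383,000 dollars, which meets the USD 10,000 floor, which falls within the stated exception and so defeats the condition. Not satisfied.
  → The court lacks jurisdiction.
No court satisfies all of its conditions.

0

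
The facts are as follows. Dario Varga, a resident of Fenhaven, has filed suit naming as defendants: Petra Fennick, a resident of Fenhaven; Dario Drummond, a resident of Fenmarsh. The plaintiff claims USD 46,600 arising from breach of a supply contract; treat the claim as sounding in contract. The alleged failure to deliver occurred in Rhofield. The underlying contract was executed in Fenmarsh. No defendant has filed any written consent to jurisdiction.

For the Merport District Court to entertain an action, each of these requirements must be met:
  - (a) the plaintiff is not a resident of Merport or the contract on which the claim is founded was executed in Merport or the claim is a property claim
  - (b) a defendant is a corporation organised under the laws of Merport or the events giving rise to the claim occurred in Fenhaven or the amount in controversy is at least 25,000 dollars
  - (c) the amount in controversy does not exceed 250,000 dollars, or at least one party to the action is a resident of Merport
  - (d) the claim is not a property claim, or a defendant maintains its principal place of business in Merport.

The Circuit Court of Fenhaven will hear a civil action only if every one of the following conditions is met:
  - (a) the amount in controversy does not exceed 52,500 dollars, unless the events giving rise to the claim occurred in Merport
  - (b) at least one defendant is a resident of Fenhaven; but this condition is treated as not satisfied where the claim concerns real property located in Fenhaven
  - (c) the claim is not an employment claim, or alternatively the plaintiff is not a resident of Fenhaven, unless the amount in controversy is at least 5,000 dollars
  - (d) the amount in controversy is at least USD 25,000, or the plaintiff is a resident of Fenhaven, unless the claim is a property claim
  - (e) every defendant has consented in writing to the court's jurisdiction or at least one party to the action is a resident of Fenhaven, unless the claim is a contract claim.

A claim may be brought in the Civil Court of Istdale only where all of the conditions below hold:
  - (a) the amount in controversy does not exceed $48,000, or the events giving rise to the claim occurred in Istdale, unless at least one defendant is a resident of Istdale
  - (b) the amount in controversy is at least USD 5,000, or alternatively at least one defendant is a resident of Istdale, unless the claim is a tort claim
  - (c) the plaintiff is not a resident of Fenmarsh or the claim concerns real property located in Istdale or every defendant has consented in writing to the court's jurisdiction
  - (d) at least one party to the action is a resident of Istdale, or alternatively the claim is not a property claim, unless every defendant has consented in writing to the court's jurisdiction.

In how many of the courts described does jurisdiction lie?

3

The Merport District Court:
  (a) The plaintiff resides in Fenhaven, which is not Merport, so one alternative holds. Condition met.
  (b) The amount in controversy is USD 46,600, which meets the 25,000 dollars floor, so this disjunct is met. Satisfied.
  (c) The amount in controversy is 46,600 dollars, within the 250,000 dollars ceiling, so one alternative holds. Met.
  (d) The claim is a contract claim, not a property claim, so this disjunct is met. Condition met.
  → All conditions met; jurisdiction exists.
The Circuit Court of Fenhaven:
  (a) The amount in controversy is USD 46,600, within the 52,500 dollars ceiling. Condition met.
  (b) Petra Fennick resides in Fenhaven. And the carve-out is inapplicable — the claim does not concern real property. Met.
  (c) The claim is a contract claim, not an employment claim, which satisfies one of the alternatives. Satisfied.
  (d) The amount in controversy is 46,600 dollars, which meets the $25,000 floor — that alternative is enough. Met.
  (e) Dario Varga resides in Fenhaven, so one alternative holds. Condition met.
  → All conditions met; jurisdiction exists.
The Civil Court of Istdale:
  (a) The amount in controversy is $46,600, within the USD 48,000 ceiling, so one alternative holds. Satisfied.
  (b) The amount in controversy is $46,600, which meets the $5,000 floor, so this disjunct is met. Met.
  (c) The plaintiff resides in Fenhaven, which is not Fenmarsh, so this disjunct is met. Satisfied.
  (d) The claim is a contract claim, not a property claim, so this disjunct is met. Met.
  → Every requirement is satisfied — jurisdiction.
Courts with jurisdiction: the Merport District Court, the Circuit Court of Fenhaven, the Civil Court of Istdale — 3 in total.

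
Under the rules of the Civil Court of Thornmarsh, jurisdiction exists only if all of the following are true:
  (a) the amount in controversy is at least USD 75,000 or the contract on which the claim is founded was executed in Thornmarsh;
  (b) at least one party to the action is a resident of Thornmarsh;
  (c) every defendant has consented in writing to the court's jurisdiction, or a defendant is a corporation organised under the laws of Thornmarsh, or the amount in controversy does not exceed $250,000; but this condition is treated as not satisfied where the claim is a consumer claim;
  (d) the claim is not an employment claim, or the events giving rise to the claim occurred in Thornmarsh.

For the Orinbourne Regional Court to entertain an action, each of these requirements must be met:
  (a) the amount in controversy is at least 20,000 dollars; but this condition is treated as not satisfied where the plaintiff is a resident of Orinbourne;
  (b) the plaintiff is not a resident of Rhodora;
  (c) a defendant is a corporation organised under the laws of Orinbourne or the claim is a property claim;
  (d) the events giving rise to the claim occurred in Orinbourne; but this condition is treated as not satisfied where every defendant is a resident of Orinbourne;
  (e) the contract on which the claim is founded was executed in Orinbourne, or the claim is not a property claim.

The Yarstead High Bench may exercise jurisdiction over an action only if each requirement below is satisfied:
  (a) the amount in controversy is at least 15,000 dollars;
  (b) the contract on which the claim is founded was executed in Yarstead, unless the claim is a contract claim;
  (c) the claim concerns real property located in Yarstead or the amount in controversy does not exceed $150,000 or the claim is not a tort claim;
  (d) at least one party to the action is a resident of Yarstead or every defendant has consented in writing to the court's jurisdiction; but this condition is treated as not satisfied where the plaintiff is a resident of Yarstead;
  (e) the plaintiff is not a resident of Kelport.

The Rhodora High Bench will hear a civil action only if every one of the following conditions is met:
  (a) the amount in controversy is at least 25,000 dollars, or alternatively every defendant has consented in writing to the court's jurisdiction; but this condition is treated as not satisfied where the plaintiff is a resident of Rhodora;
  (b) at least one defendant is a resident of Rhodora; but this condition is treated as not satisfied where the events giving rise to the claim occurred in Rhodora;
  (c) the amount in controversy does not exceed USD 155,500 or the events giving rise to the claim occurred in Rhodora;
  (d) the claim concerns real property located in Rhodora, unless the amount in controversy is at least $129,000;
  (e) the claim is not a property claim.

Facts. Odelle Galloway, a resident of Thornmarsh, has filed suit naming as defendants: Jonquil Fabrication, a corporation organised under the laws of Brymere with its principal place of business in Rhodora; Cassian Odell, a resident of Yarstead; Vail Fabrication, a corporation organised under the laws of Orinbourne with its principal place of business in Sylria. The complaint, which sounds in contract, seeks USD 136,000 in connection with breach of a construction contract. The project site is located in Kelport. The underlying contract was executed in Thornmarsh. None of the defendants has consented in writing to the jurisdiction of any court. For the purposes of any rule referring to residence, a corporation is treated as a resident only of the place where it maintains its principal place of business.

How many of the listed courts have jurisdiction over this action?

3

The Civil Court of Thornmarsh:
  (a) The amount in controversy is USD 136,000, which meets the USD 75,000 floor, so this disjunct is met. Met.
  (b) Odelle Galloway resides in Thornmarsh. Satisfied.
  (c) The amount in controversy is USD 136,000, within the 250,000 dollars ceiling, so one alternative holds. And the carve-out is inapplicable — the claim is a contract claim, not a consumer claim. Satisfied.
  (d) The claim is a contract claim, not an employment claim — that alternative is enough. Condition met.
  → Every requirement is satisfied — jurisdiction.
The Orinbourne Regional Court:
  (a) The amount in controversy is USD 136,000, which meets the 20,000 dollars floor. The exception is not triggered, since the plaintiff resides in Thornmarsh, not Orinbourne. Satisfied.
  (b) The plaintiff resides in Thornmarsh, which is not Rhodora. Condition met.
  (c) Vail Fabrication is organised under the laws of Orinbourne, so one alternative holds. Satisfied.
  (d) The operative events occurred in Kelport, not Orinbourne. Not met.
  (e) The claim is a contract claim, not a property claim, which satisfies one of the alternatives. Met.
  → No jurisdiction.
The Yarstead High Bench:
  (a) The amount in controversy is $136,000, which meets the USD 15,000 floor. Met.
  (b) The contract was executed in Thornmarsh, not Yarstead. The proviso rescues it, though: the claim is a contract claim. Condition met.
  (c) The amount in controversy is $136,000, within the $150,000 ceiling, which satisfies one of the alternatives. Satisfied.
  (d) Cassian Odell resides in Yarstead, which satisfies one of the alternatives. The carve-out does not apply: the plaintiff resides in Thornmarsh, not Yarstead. Met.
  (e) The plaintiff resides in Thornmarsh, which is not Kelport. Condition met.
  → Every requirement is satisfied — jurisdiction.
The Rhodora High Bench:
  (a) The amount in controversy is $136,000, which meets the 25,000 dollars floor, which satisfies one of the alternatives. And the carve-out is inapplicable — the plaintiff resides in Thornmarsh, not Rhodora. Met.
  (b) Jonquil Fabrication resides in Rhodora. The carve-out does not apply: the operative events occurred in Kelport, not Rhodora. Condition met.
  (c) The amount in controversy is 136,000 dollars, within the $155,500 ceiling, which satisfies one of the alternatives. Condition met.
  (d) The claim does not concern real property. But the amount in controversy is 136,000 dollars, which meets the 129,000 dollars floor, and the 'unless' clause therefore excuses the requirement. Satisfied.
  (e) The claim is a contract claim, not a property claim. Met.
  → The court has jurisdiction.
Courts with jurisdiction: the Civil Court of Thornmarsh, the Yarstead High Bench, the Rhodora High Bench — 3 in total.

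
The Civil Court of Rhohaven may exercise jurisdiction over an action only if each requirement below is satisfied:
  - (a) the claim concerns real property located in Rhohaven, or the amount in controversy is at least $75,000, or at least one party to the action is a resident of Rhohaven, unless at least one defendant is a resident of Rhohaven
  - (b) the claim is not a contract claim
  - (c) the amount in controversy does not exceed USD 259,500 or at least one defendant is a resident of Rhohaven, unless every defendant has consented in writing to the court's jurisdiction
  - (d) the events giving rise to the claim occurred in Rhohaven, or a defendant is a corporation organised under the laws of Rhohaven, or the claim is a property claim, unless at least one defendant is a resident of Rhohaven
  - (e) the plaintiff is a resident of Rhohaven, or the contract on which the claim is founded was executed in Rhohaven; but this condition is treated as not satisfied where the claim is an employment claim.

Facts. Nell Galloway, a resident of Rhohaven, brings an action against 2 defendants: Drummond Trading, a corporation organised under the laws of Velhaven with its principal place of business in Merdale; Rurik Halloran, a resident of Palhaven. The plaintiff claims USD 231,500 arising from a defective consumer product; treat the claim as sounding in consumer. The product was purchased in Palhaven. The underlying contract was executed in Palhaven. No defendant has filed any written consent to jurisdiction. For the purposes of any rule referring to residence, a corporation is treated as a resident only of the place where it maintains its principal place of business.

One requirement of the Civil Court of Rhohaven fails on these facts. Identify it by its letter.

(d)

The Civil Court of Rhohaven:
  (a) The amount in controversy is 231,500 dollars, which meets the $75,000 floor — that alternative is enough. Satisfied.
  (b) The claim is a consumer claim, not a contract claim. Satisfied.
  (c) The amount in controversy is USD 231,500, within the $259,500 ceiling — that alternative is enough. Condition met.
  (d) The operative events occurred in Palhaven, not Rhohaven; the corporate defendant(s) are organised in Velhaven, not Rhohaven; the claim is a consumer claim, not a property claim — every alternative fails. The proviso offers no rescue either, since no defendant resides in Rhohaven (they reside in Merdale, Palhaven). Condition not met.
  (e) The plaintiff resides in Rhohaven, so one alternative holds. And the carve-out is inapplicable — the claim is a consumer claim, not an employment claim. Condition met.
Only condition (d) fails.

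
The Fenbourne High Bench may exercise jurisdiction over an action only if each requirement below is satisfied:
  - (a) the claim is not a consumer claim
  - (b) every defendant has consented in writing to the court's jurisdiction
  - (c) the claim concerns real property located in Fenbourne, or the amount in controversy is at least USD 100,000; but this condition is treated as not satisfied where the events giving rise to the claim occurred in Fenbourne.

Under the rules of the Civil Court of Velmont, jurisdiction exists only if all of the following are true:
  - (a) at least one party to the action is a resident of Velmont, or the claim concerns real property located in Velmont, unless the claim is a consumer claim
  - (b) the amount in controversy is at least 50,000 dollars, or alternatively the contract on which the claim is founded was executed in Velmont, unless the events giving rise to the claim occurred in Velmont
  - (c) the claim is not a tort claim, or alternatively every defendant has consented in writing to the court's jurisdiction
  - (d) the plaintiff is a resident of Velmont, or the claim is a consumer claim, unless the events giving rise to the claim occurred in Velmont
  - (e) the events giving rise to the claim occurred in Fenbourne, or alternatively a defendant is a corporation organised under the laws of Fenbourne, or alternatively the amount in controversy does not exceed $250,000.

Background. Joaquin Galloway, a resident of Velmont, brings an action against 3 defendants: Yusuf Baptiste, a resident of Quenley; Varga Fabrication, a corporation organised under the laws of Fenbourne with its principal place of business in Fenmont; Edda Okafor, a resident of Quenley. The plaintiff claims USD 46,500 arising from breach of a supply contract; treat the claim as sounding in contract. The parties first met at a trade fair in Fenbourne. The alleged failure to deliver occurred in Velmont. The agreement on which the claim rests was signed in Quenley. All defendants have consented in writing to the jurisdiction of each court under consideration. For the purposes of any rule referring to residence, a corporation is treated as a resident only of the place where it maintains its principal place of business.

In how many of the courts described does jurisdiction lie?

The Fenbourne High Bench:
  (a) The claim is a contract claim, not a consumer claim. Condition met.
  (b) Every defendant has filed written consent. Met.
  (c) The claim does not concern real property; the amount in controversy is 46,500 dollars, below the 100,000 dollars floor — every alternative fails. Condition not met.
  → At least one condition fails; no jurisdiction.
The Civil Court of Velmont:
  (a) Joaquin Galloway resides in Velmont, so this disjunct is met. Condition met.
  (b) The amount in controversy is $46,500, below the USD 50,000 floor; the contract was executed in Quenley, not Velmont — none of the alternatives is met. However, the operative events occurred in Velmont, so the 'unless' proviso supplies this condition. Satisfied.
  (c) The claim is a contract claim, not a tort claim, so this disjunct is met. Met.
  (d) The plaintiff resides in Velmont, so this disjunct is met. Met.
  (e) Varga Fabrication is organised under the laws of Fenbourne, so one alternative holds. Condition met.
  → All conditions met; jurisdiction exists.
Courts with jurisdiction: the Civil Court of Velmont — 1 in total.

1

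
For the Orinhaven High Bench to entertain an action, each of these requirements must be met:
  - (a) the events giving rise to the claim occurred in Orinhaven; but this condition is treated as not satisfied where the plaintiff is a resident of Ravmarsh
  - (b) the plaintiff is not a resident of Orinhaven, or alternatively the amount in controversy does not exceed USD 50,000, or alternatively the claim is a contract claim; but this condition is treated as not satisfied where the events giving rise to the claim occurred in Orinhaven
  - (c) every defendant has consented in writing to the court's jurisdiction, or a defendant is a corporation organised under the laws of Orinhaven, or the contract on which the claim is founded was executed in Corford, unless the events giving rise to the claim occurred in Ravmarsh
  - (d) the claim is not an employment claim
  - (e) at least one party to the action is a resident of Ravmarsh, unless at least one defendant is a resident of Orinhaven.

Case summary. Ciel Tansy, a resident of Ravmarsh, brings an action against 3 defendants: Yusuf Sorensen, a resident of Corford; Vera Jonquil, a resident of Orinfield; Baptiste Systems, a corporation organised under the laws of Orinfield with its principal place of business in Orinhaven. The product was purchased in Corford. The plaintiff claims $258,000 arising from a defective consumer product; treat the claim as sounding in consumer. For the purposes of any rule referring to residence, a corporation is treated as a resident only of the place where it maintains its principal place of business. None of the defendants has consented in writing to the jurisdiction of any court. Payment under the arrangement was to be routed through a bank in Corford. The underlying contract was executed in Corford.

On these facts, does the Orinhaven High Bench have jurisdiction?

No

The Orinhaven High Bench:
  (a) The operative events occurred in Corford, not Orinhaven. Not satisfied.
  (b) The plaintiff resides in Ravmarsh, which is not Orinhaven, so this disjunct is met. The exception is not triggered, since the operative events occurred in Corford, not Orinhaven. Condition met.
  (c) The contract was executed in Corford, so one alternative holds. Condition met.
  (d) The claim is a consumer claim, not an employment claim. Condition met.
  (e) Ciel Tansy resides in Ravmarsh. Satisfied.
  → No jurisdiction.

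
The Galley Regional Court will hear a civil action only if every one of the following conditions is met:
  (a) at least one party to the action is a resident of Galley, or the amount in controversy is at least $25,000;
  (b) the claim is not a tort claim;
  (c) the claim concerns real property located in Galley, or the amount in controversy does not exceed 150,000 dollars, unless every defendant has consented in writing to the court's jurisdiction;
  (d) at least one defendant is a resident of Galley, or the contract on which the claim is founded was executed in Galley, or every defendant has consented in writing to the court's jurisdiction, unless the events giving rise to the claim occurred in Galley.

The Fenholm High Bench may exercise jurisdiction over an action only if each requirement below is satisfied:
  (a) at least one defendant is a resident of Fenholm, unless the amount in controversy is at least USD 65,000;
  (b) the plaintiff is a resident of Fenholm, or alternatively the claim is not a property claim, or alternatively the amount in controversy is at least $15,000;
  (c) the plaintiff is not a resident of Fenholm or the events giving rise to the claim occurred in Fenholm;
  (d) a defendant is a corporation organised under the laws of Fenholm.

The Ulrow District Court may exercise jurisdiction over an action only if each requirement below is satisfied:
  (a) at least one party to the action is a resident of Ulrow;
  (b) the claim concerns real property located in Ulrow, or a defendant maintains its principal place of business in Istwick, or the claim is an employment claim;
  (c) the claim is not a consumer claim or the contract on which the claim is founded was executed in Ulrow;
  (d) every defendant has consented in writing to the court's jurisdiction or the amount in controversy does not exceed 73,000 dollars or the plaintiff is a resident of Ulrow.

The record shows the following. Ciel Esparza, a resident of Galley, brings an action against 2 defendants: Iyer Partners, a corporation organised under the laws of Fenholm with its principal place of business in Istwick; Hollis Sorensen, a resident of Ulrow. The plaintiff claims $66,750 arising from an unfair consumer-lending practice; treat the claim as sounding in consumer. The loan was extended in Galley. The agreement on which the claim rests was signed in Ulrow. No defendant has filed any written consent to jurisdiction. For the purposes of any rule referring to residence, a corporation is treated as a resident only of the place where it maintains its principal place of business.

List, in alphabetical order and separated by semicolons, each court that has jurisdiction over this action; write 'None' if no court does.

The Galley Regional Court:
  (a) Ciel Esparza resides in Galley, so this disjunct is met. Condition met.
  (b) The claim is a consumer claim, not a tort claim. Met.
  (c) The amount in controversy is USD 66,750, within the 150,000 dollars ceiling — that alternative is enough. Condition met.
  (d) No defendant resides in Galley (they reside in Istwick, Ulrow); the contract was executed in Ulrow, not Galley; no such written consent has been filed — none of the alternatives is met. However, the operative events occurred in Galley, so the 'unless' proviso supplies this condition. Condition met.
  → Every requirement is satisfied — jurisdiction.
The Fenholm High Bench:
  (a) No defendant resides in Fenholm (they reside in Istwick, Ulrow). The proviso rescues it, though: the amount in controversy is USD 66,750, which meets the 65,000 dollars floor. Satisfied.
  (b) The claim is a consumer claim, not a property claim — that alternative is enough. Condition met.
  (c) The plaintiff resides in Galley, which is not Fenholm, so one alternative holds. Met.
  (d) Iyer Partners is organised under the laws of Fenholm. Condition met.
  → Every requirement is satisfied — jurisdiction.
The Ulrow District Court:
  (a) Hollis Sorensen resides in Ulrow. Condition met.
  (b) Iyer Partners has its principal place of business in Istwick — that alternative is enough. Met.
  (c) The contract was executed in Ulrow — that alternative is enough. Met.
  (d) The amount in controversy is USD 66,750, within the 73,000 dollars ceiling — that alternative is enough. Met.
  → The court has jurisdiction.

the Fenholm High Bench; the Galley Regional Court; the Ulrow District Court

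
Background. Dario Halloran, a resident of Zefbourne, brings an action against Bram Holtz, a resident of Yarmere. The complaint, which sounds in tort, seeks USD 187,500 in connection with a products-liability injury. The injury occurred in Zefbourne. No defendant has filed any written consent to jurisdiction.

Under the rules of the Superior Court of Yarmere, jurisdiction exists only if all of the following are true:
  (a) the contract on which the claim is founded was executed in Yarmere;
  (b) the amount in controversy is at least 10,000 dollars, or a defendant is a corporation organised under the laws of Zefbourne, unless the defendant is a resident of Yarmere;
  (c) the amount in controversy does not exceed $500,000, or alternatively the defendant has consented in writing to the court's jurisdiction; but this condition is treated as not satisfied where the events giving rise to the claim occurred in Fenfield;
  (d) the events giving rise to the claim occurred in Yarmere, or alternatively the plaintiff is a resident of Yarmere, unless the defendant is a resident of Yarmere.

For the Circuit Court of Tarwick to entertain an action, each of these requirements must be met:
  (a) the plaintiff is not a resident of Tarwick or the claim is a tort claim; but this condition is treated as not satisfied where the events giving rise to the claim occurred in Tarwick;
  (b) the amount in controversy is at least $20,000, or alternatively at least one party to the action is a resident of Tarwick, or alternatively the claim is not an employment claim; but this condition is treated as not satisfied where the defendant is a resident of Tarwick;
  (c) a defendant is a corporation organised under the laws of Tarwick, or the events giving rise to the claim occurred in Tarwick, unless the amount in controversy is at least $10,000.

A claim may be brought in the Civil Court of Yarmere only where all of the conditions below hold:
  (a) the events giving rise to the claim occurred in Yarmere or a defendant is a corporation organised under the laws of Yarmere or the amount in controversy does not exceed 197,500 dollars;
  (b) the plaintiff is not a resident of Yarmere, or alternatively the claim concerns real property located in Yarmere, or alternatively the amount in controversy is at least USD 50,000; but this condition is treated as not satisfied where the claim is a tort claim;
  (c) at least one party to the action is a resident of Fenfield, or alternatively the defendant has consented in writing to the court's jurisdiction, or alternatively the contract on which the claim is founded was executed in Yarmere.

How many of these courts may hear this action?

1

The Superior Court of Yarmere:
  (a) No contract (and hence no place of execution) is alleged. Fails.
  (b) The amount in controversy is 187,500 dollars, which meets the USD 10,000 floor — that alternative is enough. Met.
  (c) The amount in controversy is 187,500 dollars, within the 500,000 dollars ceiling, so this disjunct is met. And the carve-out is inapplicable — the operative events occurred in Zefbourne, not Fenfield. Condition met.
  (d) The operative events occurred in Zefbourne, not Yarmere; the plaintiff resides in Zefbourne, not Yarmere — no alternative holds. However, the defendant resides in Yarmere, so the 'unless' proviso supplies this condition. Met.
  → No jurisdiction.
The Circuit Court of Tarwick:
  (a) The plaintiff resides in Zefbourne, which is not Tarwick, which satisfies one of the alternatives. The carve-out does not apply: the operative events occurred in Zefbourne, not Tarwick. Condition met.
  (b) The amount in controversy is USD 187,500, which meets the $20,000 floor, which satisfies one of the alternatives. And the carve-out is inapplicable — the defendant resides in Yarmere, not Tarwick. Satisfied.
  (c) No defendant is a corporation; the operative events occurred in Zefbourne, not Tarwick — none of the alternatives is met. However, the amount in controversy is 187,500 dollars, which meets the $10,000 floor, so the 'unless' proviso supplies this condition. Satisfied.
  → All conditions met; jurisdiction exists.
The Civil Court of Yarmere:
  (a) The amount in controversy is USD 187,500, within the USD 197,500 ceiling, so this disjunct is met. Condition met.
  (b) The plaintiff resides in Zefbourne, which is not Yarmere, so one alternative holds. However, the claim is a tort claim, which falls within the stated exception and so defeats the condition. Condition not met.
  (c) No party resides in Fenfield; no such written consent has been filed; no contract (and hence no place of execution) is alleged — none of the alternatives is met. Condition not met.
  → Not every requirement is met — no jurisdiction.
Courts with jurisdiction: the Circuit Court of Tarwick — 1 in total.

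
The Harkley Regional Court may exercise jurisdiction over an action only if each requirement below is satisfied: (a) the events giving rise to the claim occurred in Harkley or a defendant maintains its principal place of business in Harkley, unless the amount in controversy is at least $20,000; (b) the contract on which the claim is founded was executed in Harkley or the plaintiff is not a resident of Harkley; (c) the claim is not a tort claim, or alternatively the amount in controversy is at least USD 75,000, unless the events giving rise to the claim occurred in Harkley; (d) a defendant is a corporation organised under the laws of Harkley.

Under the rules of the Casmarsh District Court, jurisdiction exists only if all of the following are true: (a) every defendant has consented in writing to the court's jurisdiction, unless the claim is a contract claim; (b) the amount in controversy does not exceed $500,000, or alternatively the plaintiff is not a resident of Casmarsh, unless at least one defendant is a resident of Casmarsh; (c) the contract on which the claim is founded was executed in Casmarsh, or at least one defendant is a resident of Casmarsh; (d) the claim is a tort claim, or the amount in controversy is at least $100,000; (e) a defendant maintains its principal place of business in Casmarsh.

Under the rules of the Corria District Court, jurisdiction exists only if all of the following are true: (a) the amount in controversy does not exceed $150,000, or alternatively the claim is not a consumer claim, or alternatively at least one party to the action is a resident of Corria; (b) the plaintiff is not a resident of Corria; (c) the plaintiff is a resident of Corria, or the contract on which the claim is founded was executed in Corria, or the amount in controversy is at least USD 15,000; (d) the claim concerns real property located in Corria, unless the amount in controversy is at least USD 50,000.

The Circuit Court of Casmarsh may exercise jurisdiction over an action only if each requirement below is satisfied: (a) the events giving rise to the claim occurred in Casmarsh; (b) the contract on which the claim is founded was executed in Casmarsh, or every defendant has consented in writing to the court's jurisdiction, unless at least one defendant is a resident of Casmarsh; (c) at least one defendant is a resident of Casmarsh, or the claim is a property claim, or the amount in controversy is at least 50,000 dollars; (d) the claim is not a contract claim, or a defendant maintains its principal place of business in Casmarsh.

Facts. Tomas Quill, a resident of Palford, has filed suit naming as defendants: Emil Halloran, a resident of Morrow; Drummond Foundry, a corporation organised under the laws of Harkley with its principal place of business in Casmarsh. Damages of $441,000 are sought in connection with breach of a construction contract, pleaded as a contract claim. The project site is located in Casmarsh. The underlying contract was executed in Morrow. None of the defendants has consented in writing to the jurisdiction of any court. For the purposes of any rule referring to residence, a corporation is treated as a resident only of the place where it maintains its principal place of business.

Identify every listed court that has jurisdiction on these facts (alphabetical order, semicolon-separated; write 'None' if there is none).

The Harkley Regional Court:
  (a) The operative events occurred in Casmarsh, not Harkley; the corporate defendant(s) have their principal place of business in Casmarsh, not Harkley — every alternative fails. But the amount in controversy is USD 441,000, which meets the USD 20,000 floor, and the 'unless' clause therefore excuses the requirement. Satisfied.
  (b) The plaintiff resides in Palford, which is not Harkley, which satisfies one of the alternatives. Met.
  (c) The claim is a contract claim, not a tort claim — that alternative is enough. Condition met.
  (d) Drummond Foundry is organised under the laws of Harkley. Met.
  → All conditions met; jurisdiction exists.
The Casmarsh District Court:
  (a) No such written consent has been filed. But the claim is a contract claim, and the 'unless' clause therefore excuses the requirement. Met.
  (b) The amount in controversy is $441,000, within the 500,000 dollars ceiling, so this disjunct is met. Condition met.
  (c) Drummond Foundry resides in Casmarsh, which satisfies one of the alternatives. Condition met.
  (d) The amount in controversy is $441,000, which meets the $100,000 floor, so one alternative holds. Condition met.
  (e) Drummond Foundry has its principal place of business in Casmarsh. Met.
  → Every requirement is satisfied — jurisdiction.
The Corria District Court:
  (a) The claim is a contract claim, not a consumer claim, so one alternative holds. Met.
  (b) The plaintiff resides in Palford, which is not Corria. Satisfied.
  (c) The amount in controversy is USD 441,000, which meets the 15,000 dollars floor, which satisfies one of the alternatives. Met.
  (d) The claim does not concern real property. But the amount in controversy is $441,000, which meets the $50,000 floor, and the 'unless' clause therefore excuses the requirement. Met.
  → The court has jurisdiction.
The Circuit Court of Casmarsh:
  (a) The operative events occurred in Casmarsh. Satisfied.
  (b) The contract was executed in Morrow, not Casmarsh; no such written consent has been filed — none of the alternatives is met. But Drummond Foundry resides in Casmarsh, and the 'unless' clause therefore excuses the requirement. Met.
  (c) Drummond Foundry resides in Casmarsh, so this disjunct is met. Satisfied.
  (d) Drummond Foundry has its principal place of business in Casmarsh, so one alternative holds. Satisfied.
  → All conditions met; jurisdiction exists.

the Casmarsh District Court; the Circuit Court of Casmarsh; the Corria District Court; the Harkley Regional Court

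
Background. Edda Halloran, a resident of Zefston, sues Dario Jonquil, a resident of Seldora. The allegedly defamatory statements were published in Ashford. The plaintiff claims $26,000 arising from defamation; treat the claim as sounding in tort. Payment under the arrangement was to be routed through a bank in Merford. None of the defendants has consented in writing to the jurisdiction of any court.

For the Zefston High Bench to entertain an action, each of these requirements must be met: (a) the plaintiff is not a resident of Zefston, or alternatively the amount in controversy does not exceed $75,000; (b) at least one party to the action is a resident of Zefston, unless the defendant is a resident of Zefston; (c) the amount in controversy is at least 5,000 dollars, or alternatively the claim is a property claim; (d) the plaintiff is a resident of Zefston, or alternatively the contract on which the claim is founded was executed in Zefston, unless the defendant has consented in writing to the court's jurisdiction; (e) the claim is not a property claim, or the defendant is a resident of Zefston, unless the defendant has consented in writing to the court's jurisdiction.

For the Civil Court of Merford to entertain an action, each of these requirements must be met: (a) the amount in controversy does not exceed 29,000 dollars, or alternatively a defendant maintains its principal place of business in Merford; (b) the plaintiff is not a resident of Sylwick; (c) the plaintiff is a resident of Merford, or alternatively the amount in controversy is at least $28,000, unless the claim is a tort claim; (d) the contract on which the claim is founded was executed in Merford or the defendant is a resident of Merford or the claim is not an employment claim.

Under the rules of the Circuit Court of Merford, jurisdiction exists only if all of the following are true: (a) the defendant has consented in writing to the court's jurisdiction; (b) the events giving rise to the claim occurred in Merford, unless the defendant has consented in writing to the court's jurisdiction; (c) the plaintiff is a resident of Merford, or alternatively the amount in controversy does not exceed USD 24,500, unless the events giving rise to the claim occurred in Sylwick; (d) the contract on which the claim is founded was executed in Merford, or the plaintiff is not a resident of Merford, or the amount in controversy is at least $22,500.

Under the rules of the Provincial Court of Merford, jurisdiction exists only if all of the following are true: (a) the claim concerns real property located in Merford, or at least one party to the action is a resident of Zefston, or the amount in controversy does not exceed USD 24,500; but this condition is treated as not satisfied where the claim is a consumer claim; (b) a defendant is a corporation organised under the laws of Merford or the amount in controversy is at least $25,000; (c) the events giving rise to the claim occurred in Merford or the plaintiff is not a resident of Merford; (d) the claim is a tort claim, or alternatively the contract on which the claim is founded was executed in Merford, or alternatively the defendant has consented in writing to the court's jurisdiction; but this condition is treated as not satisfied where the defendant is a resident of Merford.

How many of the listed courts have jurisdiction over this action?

3

The Zefston High Bench:
  (a) The amount in controversy is 26,000 dollars, within the USD 75,000 ceiling, so this disjunct is met. Satisfied.
  (b) Edda Halloran resides in Zefston. Met.
  (c) The amount in controversy is $26,000, which meets the 5,000 dollars floor, which satisfies one of the alternatives. Condition met.
  (d) The plaintiff resides in Zefston, so one alternative holds. Met.
  (e) The claim is a tort claim, not a property claim, so this disjunct is met. Satisfied.
  → Every requirement is satisfied — jurisdiction.
The Civil Court of Merford:
  (a) The amount in controversy is $26,000, within the $29,000 ceiling, so one alternative holds. Met.
  (b) The plaintiff resides in Zefston, which is not Sylwick. Met.
  (c) The plaintiff resides in Zefston, not Merford; the amount in controversy is $26,000, below the USD 28,000 floor — none of the alternatives is met. The proviso rescues it, though: the claim is a tort claim. Satisfied.
  (d) The claim is a tort claim, not an employment claim, so one alternative holds. Satisfied.
  → Every requirement is satisfied — jurisdiction.
The Circuit Court of Merford:
  (a) No such written consent has been filed. Condition not met.
  (b) The operative events occurred in Ashford, not Merford. Nor does the 'unless' clause help: no such written consent has been filed. Condition not met.
  (c) The plaintiff resides in Zefston, not Merford; the amount in controversy is USD 26,000, above the USD 24,500 ceiling — no alternative holds. The proviso offers no rescue either, since the operative events occurred in Ashford, not Sylwick. Not satisfied.
  (d) The plaintiff resides in Zefston, which is not Merford, so one alternative holds. Condition met.
  → No jurisdiction.
The Provincial Court of Merford:
  (a) Edda Halloran resides in Zefston, which satisfies one of the alternatives. The exception is not triggered, since the claim is a tort claim, not a consumer claim. Satisfied.
  (b) The amount in controversy is USD 26,000, which meets the 25,000 dollars floor — that alternative is enough. Satisfied.
  (c) The plaintiff resides in Zefston, which is not Merford — that alternative is enough. Satisfied.
  (d) The claim is a tort claim — that alternative is enough. The carve-out does not apply: the defendant resides in Seldora, not Merford. Satisfied.
  → Every requirement is satisfied — jurisdiction.
Courts with jurisdiction: the Zefston High Bench, the Civil Court of Merford, the Provincial Court of Merford — 3 in total.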